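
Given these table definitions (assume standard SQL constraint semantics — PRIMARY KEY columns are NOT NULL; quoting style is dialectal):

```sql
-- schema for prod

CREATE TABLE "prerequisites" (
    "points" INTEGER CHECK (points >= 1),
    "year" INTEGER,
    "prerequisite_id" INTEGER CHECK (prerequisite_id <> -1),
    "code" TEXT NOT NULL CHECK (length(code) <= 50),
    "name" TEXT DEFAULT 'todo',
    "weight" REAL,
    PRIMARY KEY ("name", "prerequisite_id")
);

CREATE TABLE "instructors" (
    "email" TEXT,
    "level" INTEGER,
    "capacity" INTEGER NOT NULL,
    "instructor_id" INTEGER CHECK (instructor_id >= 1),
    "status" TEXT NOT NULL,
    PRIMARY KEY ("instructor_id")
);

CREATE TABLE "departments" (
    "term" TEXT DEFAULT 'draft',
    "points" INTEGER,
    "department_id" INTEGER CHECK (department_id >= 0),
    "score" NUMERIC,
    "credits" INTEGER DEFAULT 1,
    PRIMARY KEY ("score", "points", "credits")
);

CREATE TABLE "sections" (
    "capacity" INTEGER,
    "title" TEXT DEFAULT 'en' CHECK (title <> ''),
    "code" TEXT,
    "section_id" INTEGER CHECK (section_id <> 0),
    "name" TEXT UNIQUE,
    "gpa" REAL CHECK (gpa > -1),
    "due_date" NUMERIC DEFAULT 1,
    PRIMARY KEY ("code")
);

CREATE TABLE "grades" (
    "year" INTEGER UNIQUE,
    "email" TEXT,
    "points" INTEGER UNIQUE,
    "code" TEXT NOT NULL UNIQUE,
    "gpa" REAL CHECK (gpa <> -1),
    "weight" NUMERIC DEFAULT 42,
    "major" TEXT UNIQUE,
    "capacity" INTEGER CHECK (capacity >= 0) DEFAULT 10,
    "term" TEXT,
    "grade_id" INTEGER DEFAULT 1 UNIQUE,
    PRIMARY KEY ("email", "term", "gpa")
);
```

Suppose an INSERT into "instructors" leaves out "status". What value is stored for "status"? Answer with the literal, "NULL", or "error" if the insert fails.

error

status has no DEFAULT clause.
Omitting it would insert NULL, but it is declared NOT NULL, so the INSERT fails.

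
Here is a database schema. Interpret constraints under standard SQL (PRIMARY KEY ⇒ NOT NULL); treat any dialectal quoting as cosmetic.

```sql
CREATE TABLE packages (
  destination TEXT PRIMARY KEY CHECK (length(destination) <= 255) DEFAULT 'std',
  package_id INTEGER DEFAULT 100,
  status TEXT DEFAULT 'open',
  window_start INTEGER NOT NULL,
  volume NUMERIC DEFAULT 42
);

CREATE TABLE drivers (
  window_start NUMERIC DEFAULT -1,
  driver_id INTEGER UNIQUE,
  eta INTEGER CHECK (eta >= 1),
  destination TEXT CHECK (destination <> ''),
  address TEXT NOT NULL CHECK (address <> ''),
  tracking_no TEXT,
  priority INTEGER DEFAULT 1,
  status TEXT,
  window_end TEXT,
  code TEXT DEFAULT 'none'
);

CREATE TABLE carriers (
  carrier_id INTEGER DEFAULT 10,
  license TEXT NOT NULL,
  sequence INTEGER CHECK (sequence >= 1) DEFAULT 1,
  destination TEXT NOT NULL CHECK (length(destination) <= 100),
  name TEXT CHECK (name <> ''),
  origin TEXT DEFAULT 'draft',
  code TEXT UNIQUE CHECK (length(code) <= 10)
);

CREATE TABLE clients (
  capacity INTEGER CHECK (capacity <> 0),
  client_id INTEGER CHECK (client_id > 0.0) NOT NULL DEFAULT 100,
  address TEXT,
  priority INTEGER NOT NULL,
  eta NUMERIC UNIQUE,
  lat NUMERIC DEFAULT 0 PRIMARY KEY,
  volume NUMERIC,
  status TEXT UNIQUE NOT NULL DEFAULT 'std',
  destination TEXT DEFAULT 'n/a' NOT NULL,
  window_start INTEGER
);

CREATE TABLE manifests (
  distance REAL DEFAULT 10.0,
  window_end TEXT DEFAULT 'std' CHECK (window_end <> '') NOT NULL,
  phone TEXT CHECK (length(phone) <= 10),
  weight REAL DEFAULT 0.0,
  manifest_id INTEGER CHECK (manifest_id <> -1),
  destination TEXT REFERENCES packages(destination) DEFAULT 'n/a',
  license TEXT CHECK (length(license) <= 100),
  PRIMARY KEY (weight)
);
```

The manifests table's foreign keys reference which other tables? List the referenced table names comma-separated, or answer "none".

- destination REFERENCES packages(destination).

packages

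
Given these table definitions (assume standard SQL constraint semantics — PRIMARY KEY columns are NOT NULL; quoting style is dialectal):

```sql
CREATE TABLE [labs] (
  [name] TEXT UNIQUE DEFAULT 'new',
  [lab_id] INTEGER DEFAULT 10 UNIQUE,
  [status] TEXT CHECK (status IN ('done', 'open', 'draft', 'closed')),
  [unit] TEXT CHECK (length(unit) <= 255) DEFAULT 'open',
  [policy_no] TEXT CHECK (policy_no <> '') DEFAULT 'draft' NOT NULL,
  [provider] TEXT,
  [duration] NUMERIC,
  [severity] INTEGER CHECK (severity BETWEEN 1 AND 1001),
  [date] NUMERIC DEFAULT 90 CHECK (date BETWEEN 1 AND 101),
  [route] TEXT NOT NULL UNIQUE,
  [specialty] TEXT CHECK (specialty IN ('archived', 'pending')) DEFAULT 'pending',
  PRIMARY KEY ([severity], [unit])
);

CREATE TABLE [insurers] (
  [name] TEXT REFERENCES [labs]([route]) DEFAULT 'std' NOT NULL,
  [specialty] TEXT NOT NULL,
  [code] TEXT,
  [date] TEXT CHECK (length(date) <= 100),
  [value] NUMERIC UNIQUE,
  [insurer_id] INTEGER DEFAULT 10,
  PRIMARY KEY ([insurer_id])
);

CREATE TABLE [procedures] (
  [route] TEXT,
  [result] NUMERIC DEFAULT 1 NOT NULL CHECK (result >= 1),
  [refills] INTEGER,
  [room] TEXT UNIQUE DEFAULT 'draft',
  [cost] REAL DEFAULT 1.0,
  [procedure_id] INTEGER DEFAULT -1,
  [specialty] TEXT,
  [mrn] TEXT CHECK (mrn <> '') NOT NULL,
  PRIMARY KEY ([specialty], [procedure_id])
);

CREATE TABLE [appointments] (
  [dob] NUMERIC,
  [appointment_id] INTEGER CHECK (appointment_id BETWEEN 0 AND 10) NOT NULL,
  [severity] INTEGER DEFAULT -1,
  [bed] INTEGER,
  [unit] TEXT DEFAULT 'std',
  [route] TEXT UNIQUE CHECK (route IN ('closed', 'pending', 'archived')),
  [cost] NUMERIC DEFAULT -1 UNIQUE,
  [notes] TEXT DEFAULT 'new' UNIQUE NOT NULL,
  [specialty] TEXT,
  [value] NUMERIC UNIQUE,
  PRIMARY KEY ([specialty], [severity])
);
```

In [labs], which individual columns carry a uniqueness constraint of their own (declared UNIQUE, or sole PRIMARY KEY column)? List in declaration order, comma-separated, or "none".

name, lab_id, route

- name: declared UNIQUE → unique.
- lab_id: declared UNIQUE → unique.
- status: no UNIQUE or single-column PK constraint.
- unit: part of a composite PRIMARY KEY — only the tuple is unique, not this column on its own.
- policy_no: no UNIQUE or single-column PK constraint.
- provider: no UNIQUE or single-column PK constraint.
- duration: no UNIQUE or single-column PK constraint.
- severity: part of a composite PRIMARY KEY — only the tuple is unique, not this column on its own.
- date: no UNIQUE or single-column PK constraint.
- route: declared UNIQUE → unique.
- specialty: no UNIQUE or single-column PK constraint.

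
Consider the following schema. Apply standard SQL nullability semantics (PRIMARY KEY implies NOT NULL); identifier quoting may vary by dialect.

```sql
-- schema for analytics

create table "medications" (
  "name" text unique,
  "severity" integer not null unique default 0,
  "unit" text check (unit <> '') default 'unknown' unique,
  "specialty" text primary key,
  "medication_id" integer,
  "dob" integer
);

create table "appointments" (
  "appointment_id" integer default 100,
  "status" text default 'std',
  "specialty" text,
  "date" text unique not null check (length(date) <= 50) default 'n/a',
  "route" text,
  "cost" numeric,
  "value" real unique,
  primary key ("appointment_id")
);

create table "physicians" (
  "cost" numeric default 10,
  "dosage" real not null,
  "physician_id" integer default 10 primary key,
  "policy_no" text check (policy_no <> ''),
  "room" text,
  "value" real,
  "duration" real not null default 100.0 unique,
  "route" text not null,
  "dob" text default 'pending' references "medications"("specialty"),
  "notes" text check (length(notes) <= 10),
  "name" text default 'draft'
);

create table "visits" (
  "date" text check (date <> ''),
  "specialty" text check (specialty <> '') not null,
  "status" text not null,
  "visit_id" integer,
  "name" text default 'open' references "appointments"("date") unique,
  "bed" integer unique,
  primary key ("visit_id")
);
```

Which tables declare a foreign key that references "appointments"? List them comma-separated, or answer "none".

visits

- visits.name references appointments(date).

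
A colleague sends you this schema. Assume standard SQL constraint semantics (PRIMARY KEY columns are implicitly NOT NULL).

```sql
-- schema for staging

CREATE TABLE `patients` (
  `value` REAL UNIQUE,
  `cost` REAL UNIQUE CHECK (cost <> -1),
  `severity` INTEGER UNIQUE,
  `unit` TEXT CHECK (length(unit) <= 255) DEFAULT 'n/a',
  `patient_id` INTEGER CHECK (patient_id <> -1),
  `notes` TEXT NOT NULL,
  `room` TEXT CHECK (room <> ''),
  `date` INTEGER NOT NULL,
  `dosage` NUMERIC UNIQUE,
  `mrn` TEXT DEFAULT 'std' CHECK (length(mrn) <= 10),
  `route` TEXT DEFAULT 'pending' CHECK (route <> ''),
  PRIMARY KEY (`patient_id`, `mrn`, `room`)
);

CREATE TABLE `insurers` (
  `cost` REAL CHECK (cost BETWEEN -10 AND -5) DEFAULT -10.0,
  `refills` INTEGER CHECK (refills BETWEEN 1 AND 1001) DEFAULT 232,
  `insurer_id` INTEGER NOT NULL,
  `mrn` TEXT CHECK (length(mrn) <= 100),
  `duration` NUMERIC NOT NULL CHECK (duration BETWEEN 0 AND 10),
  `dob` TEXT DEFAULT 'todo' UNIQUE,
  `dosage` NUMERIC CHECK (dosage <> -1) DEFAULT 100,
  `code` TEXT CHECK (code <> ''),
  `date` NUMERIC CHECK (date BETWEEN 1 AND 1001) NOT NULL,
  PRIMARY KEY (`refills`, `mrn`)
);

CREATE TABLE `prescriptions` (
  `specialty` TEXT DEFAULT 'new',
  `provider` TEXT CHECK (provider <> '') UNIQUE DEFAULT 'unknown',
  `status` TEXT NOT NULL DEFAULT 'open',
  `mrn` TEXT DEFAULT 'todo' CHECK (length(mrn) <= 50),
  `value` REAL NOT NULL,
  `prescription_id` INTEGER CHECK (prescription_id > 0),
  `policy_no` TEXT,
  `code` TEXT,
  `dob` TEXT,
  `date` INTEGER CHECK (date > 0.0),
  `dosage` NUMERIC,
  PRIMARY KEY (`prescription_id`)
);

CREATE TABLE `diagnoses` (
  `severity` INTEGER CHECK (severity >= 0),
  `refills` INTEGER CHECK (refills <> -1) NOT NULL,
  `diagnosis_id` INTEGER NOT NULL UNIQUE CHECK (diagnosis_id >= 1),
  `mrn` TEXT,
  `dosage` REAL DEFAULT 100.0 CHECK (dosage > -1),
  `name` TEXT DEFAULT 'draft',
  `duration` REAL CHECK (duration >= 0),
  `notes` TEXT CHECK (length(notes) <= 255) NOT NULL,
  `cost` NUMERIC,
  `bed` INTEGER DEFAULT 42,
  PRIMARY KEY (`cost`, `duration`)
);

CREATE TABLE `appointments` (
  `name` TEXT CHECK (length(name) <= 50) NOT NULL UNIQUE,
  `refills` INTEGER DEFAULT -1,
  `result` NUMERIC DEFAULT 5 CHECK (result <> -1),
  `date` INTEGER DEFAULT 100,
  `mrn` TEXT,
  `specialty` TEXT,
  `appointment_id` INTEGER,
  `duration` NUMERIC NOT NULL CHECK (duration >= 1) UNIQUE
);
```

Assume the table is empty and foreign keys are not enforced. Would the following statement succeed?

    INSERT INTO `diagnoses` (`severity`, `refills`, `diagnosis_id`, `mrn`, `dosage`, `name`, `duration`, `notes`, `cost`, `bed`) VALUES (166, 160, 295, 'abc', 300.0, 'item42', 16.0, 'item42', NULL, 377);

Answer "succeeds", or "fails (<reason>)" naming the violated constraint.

fails (NOT NULL on cost)

cost is explicitly set to NULL, but cost is part of the PRIMARY KEY (implied NOT NULL).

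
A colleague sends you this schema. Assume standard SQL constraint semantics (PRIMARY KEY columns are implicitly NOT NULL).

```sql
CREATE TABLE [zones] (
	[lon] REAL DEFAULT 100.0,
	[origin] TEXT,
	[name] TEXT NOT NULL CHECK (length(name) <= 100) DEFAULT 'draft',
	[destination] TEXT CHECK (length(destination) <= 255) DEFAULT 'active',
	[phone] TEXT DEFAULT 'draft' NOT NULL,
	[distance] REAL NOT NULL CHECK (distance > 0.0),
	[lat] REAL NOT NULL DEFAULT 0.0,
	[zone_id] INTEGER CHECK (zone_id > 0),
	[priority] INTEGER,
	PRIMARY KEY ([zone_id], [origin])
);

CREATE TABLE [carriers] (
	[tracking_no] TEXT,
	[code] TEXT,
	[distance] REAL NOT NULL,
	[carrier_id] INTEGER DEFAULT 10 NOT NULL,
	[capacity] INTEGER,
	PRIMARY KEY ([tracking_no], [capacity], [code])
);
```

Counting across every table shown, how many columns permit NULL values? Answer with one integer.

zones: 3 nullable (lon, destination, priority — PK (zone_id, origin) and explicit NOT NULL columns excluded).
carriers: 0 nullable (none — PK (tracking_no, capacity, code) and explicit NOT NULL columns excluded).
Total: 3 + 0 = 3.

3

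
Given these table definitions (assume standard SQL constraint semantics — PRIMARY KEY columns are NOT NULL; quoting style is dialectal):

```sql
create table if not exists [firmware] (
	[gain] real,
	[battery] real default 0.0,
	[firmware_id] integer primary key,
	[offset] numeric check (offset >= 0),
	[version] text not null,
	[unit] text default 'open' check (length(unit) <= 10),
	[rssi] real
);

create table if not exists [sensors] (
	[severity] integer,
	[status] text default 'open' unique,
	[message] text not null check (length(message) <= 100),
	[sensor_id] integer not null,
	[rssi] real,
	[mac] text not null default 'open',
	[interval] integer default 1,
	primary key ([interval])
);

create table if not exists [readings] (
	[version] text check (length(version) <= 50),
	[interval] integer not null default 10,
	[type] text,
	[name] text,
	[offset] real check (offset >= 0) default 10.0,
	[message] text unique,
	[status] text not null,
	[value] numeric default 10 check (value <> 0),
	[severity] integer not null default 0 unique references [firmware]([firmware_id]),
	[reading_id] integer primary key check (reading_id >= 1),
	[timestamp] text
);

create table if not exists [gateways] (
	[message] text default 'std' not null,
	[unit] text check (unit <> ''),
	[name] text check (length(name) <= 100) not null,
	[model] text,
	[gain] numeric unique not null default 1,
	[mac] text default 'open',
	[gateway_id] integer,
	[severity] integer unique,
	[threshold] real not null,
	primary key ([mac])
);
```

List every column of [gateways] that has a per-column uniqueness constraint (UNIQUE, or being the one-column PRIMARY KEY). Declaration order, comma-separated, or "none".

gain, mac, severity

- message: no UNIQUE or single-column PK constraint.
- unit: no UNIQUE or single-column PK constraint.
- name: no UNIQUE or single-column PK constraint.
- model: no UNIQUE or single-column PK constraint.
- gain: declared UNIQUE → unique.
- mac: single-column PRIMARY KEY → unique.
- gateway_id: no UNIQUE or single-column PK constraint.
- severity: declared UNIQUE → unique.
- threshold: no UNIQUE or single-column PK constraint.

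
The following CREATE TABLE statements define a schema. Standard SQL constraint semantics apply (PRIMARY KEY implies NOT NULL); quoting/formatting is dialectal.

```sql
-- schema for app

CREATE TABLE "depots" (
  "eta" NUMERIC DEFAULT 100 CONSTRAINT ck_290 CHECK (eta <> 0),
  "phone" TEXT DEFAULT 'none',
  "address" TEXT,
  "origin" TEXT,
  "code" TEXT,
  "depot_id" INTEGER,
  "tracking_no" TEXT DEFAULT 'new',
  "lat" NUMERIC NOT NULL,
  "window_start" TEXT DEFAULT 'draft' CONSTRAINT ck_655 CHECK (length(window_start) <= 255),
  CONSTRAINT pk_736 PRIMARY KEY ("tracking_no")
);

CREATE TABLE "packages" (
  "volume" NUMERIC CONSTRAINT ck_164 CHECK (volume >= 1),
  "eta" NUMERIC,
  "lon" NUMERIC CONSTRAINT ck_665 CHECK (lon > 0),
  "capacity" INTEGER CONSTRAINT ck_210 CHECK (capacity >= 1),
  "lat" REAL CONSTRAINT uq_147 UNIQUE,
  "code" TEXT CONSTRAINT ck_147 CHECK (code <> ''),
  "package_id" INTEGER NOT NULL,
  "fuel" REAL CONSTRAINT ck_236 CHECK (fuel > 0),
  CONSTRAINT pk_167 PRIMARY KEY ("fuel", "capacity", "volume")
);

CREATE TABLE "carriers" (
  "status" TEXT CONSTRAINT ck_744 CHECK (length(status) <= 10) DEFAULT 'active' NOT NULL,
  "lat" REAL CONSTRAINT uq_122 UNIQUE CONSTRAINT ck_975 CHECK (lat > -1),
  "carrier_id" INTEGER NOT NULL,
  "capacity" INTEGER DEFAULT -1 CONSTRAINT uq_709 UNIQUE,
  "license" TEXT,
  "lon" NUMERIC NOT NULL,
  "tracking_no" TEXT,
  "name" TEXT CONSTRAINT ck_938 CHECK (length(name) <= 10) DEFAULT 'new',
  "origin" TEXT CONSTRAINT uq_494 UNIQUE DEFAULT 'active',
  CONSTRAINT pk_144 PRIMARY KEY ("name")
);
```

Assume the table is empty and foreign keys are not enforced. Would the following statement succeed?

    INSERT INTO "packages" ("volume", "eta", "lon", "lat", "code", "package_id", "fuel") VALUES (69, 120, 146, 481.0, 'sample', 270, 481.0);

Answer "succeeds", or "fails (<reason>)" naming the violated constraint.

capacity is omitted from the column list and has no DEFAULT, so it would receive NULL.
But capacity is part of the PRIMARY KEY (implied NOT NULL).

fails (NOT NULL on capacity)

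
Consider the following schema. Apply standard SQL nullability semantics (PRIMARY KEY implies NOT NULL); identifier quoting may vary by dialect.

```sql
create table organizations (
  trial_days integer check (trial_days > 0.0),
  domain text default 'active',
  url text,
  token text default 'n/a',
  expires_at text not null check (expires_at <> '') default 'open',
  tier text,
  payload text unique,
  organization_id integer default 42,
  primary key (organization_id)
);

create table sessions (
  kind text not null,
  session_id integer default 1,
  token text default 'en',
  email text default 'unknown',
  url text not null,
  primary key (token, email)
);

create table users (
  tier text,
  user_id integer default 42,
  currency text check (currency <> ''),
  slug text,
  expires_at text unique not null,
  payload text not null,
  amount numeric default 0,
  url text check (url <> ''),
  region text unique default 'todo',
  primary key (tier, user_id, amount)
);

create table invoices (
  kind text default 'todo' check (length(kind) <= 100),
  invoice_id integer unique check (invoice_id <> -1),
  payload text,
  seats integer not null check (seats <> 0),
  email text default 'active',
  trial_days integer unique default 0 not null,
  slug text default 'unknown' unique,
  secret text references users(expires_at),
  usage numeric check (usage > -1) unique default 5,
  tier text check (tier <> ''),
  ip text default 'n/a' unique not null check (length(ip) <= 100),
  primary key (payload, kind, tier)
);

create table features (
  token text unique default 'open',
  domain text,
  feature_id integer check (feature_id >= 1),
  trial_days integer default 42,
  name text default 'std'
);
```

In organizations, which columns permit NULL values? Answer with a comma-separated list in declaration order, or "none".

- trial_days: CHECK does not forbid NULL (a CHECK constraint passes when its expression is NULL) → nullable.
- domain: DEFAULT only fills an omitted column; an explicit NULL is still allowed → nullable.
- url: no NOT NULL constraint applies → nullable.
- token: DEFAULT only fills an omitted column; an explicit NULL is still allowed → nullable.
- expires_at: declared NOT NULL → not nullable.
- tier: no NOT NULL constraint applies → nullable.
- payload: UNIQUE does not imply NOT NULL → nullable.
- organization_id: part of the PRIMARY KEY, which implies NOT NULL → not nullable.

trial_days, domain, url, token, tier, payload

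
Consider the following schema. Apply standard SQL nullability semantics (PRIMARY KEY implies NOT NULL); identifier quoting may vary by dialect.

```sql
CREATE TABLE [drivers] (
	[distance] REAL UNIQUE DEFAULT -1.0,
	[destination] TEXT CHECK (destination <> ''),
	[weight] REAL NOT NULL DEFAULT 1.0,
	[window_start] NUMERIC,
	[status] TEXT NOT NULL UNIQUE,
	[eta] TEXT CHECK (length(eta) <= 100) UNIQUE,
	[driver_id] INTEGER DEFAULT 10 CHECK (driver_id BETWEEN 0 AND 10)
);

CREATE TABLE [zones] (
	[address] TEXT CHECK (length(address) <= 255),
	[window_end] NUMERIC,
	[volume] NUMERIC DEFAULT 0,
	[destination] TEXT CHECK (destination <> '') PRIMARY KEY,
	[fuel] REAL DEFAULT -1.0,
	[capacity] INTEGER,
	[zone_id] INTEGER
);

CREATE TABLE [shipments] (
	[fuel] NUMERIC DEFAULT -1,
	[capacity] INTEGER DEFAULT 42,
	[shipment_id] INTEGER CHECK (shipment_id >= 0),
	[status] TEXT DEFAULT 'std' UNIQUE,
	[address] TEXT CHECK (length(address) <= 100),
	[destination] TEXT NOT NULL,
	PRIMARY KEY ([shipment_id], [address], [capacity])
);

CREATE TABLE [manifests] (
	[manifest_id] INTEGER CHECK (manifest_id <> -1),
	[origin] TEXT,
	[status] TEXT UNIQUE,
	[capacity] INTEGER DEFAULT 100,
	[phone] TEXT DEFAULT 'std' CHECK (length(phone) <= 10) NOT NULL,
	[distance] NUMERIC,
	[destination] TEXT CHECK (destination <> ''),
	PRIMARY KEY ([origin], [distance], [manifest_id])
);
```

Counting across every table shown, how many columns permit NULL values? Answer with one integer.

drivers: 5 nullable (distance, destination, window_start, eta, driver_id — PK none and explicit NOT NULL columns excluded).
zones: 6 nullable (address, window_end, volume, fuel, capacity, zone_id — PK (destination) and explicit NOT NULL columns excluded).
shipments: 2 nullable (fuel, status — PK (shipment_id, address, capacity) and explicit NOT NULL columns excluded).
manifests: 3 nullable (status, capacity, destination — PK (origin, distance, manifest_id) and explicit NOT NULL columns excluded).
Total: 5 + 6 + 2 + 3 = 16.

16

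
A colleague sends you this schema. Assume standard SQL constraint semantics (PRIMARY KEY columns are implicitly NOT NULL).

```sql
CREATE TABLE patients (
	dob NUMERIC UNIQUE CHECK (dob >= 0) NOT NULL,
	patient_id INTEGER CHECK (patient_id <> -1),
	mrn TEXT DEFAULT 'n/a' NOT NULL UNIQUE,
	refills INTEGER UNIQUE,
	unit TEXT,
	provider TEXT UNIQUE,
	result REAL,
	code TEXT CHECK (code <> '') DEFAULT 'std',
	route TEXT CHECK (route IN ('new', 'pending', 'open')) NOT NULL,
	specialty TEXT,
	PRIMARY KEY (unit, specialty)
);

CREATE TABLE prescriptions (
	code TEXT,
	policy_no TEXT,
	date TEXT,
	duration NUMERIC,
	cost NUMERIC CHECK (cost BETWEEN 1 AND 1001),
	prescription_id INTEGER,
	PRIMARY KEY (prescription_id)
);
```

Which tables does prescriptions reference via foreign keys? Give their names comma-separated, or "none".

No column in prescriptions has a REFERENCES clause.

none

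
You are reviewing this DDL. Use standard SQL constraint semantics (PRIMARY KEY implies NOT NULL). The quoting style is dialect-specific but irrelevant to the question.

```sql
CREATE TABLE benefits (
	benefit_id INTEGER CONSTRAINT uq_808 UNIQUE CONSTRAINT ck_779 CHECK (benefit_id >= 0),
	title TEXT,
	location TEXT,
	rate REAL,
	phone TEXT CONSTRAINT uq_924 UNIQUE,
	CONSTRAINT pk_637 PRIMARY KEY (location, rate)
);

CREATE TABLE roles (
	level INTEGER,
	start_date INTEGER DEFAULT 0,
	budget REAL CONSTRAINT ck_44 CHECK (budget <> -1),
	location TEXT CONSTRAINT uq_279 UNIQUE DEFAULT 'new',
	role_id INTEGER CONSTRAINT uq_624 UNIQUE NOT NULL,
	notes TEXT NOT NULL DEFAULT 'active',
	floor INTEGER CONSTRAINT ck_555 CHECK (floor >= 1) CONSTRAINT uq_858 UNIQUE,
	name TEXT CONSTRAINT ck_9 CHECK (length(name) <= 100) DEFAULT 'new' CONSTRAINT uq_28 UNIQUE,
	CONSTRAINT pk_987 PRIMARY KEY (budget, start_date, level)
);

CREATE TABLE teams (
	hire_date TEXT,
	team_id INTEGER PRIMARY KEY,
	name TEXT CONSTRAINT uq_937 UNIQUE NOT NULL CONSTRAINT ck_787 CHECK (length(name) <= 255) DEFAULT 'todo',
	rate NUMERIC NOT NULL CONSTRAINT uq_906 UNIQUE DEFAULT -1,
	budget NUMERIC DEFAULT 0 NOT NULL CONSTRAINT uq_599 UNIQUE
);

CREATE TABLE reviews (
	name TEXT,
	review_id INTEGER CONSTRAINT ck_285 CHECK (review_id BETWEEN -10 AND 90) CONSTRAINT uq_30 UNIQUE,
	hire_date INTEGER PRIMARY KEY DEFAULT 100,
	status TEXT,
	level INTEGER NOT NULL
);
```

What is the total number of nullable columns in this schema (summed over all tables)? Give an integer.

benefits: 3 nullable (benefit_id, title, phone — PK (location, rate) and explicit NOT NULL columns excluded).
roles: 3 nullable (location, floor, name — PK (budget, start_date, level) and explicit NOT NULL columns excluded).
teams: 1 nullable (hire_date — PK (team_id) and explicit NOT NULL columns excluded).
reviews: 3 nullable (name, review_id, status — PK (hire_date) and explicit NOT NULL columns excluded).
Total: 3 + 3 + 1 + 3 = 10.

10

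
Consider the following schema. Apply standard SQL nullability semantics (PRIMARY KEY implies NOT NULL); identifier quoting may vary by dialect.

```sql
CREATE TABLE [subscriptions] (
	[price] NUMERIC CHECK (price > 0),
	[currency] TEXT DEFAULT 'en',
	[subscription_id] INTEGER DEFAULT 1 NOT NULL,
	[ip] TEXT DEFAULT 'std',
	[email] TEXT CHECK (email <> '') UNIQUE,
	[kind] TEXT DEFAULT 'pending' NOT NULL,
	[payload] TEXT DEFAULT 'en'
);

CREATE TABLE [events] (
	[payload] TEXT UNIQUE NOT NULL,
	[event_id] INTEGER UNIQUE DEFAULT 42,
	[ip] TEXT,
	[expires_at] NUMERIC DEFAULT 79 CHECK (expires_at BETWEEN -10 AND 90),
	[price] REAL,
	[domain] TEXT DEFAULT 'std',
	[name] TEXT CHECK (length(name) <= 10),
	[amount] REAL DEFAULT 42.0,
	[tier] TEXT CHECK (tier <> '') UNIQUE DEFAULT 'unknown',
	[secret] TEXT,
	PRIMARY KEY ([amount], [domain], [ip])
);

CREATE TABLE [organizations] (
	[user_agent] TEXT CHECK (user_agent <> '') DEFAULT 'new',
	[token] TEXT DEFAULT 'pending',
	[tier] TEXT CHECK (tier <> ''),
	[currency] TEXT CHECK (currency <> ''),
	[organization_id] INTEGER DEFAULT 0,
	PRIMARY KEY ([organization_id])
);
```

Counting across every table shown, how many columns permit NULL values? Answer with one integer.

15

subscriptions: 5 nullable (price, currency, ip, email, payload — PK none and explicit NOT NULL columns excluded).
events: 6 nullable (event_id, expires_at, price, name, tier, secret — PK (amount, domain, ip) and explicit NOT NULL columns excluded).
organizations: 4 nullable (user_agent, token, tier, currency — PK (organization_id) and explicit NOT NULL columns excluded).
Total: 5 + 6 + 4 = 15.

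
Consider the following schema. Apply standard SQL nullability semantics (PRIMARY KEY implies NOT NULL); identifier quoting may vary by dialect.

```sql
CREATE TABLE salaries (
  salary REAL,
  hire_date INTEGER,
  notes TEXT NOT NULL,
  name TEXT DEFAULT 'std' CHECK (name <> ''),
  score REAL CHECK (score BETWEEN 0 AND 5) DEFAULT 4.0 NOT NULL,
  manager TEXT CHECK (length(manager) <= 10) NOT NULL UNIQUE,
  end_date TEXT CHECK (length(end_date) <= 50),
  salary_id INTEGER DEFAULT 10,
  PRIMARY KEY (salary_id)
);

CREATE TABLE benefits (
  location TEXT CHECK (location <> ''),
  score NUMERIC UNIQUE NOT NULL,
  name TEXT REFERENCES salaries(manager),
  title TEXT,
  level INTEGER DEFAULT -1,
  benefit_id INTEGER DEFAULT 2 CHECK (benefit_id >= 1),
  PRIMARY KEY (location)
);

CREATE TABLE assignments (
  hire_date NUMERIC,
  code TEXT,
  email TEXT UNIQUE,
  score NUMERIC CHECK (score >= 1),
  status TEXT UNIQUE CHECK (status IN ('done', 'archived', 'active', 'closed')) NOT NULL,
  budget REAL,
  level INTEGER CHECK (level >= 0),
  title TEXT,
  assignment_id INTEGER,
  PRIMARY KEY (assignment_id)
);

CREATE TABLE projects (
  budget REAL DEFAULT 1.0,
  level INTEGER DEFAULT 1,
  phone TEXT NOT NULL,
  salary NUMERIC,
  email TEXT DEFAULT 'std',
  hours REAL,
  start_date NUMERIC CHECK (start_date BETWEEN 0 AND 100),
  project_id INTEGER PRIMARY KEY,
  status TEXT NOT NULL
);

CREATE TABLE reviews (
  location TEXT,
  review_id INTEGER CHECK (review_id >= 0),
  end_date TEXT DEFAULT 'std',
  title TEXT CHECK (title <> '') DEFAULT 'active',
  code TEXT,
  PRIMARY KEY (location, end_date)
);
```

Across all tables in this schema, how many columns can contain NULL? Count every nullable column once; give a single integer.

salaries: 4 nullable (salary, hire_date, name, end_date — PK (salary_id) and explicit NOT NULL columns excluded).
benefits: 4 nullable (name, title, level, benefit_id — PK (location) and explicit NOT NULL columns excluded).
assignments: 7 nullable (hire_date, code, email, score, budget, level, title — PK (assignment_id) and explicit NOT NULL columns excluded).
projects: 6 nullable (budget, level, salary, email, hours, start_date — PK (project_id) and explicit NOT NULL columns excluded).
reviews: 3 nullable (review_id, title, code — PK (location, end_date) and explicit NOT NULL columns excluded).
Total: 4 + 4 + 7 + 6 + 3 = 24.

24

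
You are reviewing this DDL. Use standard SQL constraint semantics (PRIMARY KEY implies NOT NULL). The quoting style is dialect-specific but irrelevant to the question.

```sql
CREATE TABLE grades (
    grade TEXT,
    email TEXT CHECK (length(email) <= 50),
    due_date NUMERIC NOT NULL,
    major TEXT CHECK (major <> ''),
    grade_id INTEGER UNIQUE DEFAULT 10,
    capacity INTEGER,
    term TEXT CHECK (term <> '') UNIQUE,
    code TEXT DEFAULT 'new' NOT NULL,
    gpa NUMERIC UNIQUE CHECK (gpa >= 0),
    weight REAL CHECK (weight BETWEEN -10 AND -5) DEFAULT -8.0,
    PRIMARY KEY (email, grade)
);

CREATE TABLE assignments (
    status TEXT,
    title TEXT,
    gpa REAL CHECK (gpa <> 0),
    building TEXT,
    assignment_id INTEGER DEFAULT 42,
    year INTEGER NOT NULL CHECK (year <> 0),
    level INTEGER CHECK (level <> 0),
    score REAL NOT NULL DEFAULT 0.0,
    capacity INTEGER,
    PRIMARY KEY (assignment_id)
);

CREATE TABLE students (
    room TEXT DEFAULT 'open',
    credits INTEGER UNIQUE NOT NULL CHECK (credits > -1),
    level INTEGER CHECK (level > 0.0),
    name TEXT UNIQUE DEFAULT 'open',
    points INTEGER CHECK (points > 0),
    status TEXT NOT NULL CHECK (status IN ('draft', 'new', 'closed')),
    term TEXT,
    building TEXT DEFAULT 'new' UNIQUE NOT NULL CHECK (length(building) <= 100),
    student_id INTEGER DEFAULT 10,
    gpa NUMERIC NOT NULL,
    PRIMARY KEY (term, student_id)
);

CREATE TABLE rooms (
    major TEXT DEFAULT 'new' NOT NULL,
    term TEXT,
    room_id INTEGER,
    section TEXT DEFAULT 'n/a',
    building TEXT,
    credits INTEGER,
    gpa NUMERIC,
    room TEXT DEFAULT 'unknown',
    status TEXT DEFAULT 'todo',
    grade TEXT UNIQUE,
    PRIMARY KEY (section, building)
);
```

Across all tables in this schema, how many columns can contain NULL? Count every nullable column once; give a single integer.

grades: 6 nullable (major, grade_id, capacity, term, gpa, weight — PK (email, grade) and explicit NOT NULL columns excluded).
assignments: 6 nullable (status, title, gpa, building, level, capacity — PK (assignment_id) and explicit NOT NULL columns excluded).
students: 4 nullable (room, level, name, points — PK (term, student_id) and explicit NOT NULL columns excluded).
rooms: 7 nullable (term, room_id, credits, gpa, room, status, grade — PK (section, building) and explicit NOT NULL columns excluded).
Total: 6 + 6 + 4 + 7 = 23.

23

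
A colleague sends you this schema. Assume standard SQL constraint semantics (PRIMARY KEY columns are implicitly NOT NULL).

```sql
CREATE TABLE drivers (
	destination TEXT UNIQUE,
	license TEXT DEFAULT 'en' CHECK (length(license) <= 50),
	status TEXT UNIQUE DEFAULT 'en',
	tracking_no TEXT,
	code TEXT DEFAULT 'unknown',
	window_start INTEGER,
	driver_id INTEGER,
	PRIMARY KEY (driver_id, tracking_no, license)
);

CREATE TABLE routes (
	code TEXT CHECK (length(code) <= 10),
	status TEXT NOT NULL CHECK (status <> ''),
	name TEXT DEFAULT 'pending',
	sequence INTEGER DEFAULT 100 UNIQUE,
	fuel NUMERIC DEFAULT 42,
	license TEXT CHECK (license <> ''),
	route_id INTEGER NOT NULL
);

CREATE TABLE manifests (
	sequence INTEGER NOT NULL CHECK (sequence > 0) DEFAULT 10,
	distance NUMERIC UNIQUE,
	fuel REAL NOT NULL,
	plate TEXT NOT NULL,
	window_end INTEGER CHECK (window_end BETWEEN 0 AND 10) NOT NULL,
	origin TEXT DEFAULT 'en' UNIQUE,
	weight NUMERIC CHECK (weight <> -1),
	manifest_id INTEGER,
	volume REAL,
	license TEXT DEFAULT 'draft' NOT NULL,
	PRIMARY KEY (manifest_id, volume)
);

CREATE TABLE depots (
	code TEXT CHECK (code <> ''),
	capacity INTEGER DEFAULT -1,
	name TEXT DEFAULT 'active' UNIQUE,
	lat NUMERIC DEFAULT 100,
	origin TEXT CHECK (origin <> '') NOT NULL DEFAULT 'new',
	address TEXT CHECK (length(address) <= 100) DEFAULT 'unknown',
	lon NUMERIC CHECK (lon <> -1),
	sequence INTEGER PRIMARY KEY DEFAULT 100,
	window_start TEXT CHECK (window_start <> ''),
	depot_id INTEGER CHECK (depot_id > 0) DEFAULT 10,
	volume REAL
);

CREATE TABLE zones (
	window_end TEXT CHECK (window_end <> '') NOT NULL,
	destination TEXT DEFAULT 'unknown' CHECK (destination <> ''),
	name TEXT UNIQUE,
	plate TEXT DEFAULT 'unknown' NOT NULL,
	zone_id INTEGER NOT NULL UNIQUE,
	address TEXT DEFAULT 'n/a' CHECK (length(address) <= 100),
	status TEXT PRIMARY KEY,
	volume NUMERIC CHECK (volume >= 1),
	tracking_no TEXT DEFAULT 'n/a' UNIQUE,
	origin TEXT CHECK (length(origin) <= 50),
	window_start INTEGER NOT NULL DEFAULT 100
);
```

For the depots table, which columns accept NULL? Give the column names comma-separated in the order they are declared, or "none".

code, capacity, name, lat, address, lon, window_start, depot_id, volume

- code: CHECK does not forbid NULL (a CHECK constraint passes when its expression is NULL) → nullable.
- capacity: DEFAULT only fills an omitted column; an explicit NULL is still allowed → nullable.
- name: UNIQUE does not imply NOT NULL → nullable.
- lat: DEFAULT only fills an omitted column; an explicit NULL is still allowed → nullable.
- origin: declared NOT NULL → not nullable.
- address: CHECK does not forbid NULL (a CHECK constraint passes when its expression is NULL) → nullable.
- lon: CHECK does not forbid NULL (a CHECK constraint passes when its expression is NULL) → nullable.
- sequence: part of the PRIMARY KEY, which implies NOT NULL → not nullable.
- window_start: CHECK does not forbid NULL (a CHECK constraint passes when its expression is NULL) → nullable.
- depot_id: CHECK does not forbid NULL (a CHECK constraint passes when its expression is NULL) → nullable.
- volume: no NOT NULL constraint applies → nullable.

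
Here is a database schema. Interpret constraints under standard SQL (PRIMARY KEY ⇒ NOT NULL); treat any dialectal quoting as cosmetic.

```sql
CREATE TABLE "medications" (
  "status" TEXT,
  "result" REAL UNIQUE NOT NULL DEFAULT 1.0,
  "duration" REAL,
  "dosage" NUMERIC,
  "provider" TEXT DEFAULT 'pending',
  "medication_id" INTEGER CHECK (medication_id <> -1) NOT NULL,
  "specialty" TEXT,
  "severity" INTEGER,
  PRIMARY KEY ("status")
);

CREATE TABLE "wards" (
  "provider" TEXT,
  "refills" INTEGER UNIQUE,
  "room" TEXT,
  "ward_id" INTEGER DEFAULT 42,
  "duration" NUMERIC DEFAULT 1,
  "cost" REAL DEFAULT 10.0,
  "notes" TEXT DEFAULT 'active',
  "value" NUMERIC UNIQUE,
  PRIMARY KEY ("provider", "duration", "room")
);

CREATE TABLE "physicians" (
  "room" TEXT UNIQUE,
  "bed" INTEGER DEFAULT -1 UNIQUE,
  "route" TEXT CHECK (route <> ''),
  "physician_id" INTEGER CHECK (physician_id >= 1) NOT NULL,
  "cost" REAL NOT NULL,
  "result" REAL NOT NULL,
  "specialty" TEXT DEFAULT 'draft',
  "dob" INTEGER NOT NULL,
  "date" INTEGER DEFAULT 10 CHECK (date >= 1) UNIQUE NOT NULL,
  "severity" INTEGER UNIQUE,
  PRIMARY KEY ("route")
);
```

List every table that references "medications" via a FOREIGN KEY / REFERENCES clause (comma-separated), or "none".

No REFERENCES clause anywhere in the schema names medications.

none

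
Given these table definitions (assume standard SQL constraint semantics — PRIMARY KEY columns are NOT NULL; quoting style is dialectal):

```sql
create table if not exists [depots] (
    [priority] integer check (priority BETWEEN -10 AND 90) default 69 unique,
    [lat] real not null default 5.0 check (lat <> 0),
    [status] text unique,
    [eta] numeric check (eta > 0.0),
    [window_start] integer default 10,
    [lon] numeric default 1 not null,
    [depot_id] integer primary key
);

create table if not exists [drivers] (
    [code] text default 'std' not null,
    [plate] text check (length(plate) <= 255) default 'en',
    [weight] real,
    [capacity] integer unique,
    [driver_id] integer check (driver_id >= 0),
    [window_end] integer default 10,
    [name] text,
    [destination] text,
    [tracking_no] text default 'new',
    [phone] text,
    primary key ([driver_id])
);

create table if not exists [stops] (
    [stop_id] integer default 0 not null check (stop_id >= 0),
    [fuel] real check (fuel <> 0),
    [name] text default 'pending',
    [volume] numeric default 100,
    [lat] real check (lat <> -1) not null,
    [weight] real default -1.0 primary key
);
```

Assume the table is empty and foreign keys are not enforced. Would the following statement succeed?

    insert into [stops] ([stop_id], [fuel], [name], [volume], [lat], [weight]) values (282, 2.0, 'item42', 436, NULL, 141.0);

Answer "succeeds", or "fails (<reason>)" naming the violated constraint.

fails (NOT NULL on lat)

lat is explicitly set to NULL, but lat is declared NOT NULL.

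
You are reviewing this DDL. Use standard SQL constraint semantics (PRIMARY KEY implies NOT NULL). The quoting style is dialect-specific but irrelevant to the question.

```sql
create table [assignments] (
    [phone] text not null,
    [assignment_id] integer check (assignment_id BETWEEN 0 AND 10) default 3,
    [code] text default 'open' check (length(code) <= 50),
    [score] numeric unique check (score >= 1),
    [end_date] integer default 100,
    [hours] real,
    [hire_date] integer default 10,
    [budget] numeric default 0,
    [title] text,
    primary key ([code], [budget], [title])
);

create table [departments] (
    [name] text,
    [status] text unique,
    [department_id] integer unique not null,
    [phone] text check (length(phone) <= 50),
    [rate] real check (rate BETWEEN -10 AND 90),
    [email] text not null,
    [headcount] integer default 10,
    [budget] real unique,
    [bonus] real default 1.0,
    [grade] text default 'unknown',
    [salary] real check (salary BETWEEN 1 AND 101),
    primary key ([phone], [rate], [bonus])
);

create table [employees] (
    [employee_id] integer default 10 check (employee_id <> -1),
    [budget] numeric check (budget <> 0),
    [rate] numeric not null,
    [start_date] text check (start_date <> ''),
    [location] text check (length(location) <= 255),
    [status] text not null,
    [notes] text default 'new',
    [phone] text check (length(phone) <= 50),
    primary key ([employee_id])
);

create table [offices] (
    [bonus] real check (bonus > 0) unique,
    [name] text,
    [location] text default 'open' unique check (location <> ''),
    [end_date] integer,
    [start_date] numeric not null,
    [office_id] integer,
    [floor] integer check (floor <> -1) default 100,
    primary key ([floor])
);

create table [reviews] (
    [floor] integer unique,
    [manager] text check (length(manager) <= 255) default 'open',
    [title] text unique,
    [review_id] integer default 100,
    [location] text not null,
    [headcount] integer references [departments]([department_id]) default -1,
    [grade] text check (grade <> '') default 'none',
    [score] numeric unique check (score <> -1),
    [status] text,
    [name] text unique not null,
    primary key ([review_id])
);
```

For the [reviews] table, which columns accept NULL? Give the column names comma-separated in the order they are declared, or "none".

- floor: UNIQUE does not imply NOT NULL → nullable.
- manager: CHECK does not forbid NULL (a CHECK constraint passes when its expression is NULL) → nullable.
- title: UNIQUE does not imply NOT NULL → nullable.
- review_id: part of the PRIMARY KEY, which implies NOT NULL → not nullable.
- location: declared NOT NULL → not nullable.
- headcount: a foreign key column may be NULL unless separately constrained → nullable.
- grade: CHECK does not forbid NULL (a CHECK constraint passes when its expression is NULL) → nullable.
- score: CHECK does not forbid NULL (a CHECK constraint passes when its expression is NULL) → nullable.
- status: no NOT NULL constraint applies → nullable.
- name: declared NOT NULL → not nullable.

floor, manager, title, headcount, grade, score, status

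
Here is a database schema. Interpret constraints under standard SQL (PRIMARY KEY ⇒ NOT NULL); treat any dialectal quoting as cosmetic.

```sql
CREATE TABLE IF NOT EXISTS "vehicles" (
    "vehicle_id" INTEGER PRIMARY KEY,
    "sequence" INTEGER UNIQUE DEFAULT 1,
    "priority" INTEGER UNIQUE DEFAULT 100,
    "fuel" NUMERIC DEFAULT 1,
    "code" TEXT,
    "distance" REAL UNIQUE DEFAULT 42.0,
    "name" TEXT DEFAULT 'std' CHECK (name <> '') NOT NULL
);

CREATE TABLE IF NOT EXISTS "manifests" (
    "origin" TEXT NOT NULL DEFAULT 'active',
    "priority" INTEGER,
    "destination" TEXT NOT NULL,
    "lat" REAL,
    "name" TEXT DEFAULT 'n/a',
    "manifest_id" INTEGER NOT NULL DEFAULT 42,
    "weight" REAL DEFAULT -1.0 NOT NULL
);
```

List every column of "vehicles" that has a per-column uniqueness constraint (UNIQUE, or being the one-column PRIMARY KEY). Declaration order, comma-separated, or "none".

- vehicle_id: single-column PRIMARY KEY → unique.
- sequence: declared UNIQUE → unique.
- priority: declared UNIQUE → unique.
- fuel: no UNIQUE or single-column PK constraint.
- code: no UNIQUE or single-column PK constraint.
- distance: declared UNIQUE → unique.
- name: no UNIQUE or single-column PK constraint.

vehicle_id, sequence, priority, distance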